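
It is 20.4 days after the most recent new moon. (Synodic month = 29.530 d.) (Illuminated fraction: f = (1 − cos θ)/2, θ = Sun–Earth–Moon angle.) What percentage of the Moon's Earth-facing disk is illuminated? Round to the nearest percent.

68%

Elongation θ = 360° × 20.4/29.530 ≈ 248.7°.
With cos θ = (-0.363), the lit fraction is (1 − (-0.363))/2 ≈ 0.682, so 68%.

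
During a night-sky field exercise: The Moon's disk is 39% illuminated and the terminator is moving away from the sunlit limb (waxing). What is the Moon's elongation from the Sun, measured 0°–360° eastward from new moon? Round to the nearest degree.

77°

cos θ = 1 − 2f = 0.220, giving a principal value of 77.3°.
Before full moon the principal value applies: θ = 77.3°.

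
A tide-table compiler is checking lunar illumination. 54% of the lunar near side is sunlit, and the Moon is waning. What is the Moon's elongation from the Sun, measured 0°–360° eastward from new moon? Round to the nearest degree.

265°

cos θ = 1 − 2f = -0.080, giving a principal value of 94.6°.
Since the Moon is past full (waning), take the reflex angle: θ = 360° − 94.6° = 265.4°.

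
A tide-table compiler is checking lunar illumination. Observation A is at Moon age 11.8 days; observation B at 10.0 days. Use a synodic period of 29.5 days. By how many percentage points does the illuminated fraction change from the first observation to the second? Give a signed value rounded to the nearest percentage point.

First observation: θ = 360°·11.8/29.5 = 144.0°, so f = 0.905.
Second observation: θ = 122.0°, f = 0.765.
Δf = 0.765 − 0.905 = -0.139, i.e. -14 pp.

-14 percentage points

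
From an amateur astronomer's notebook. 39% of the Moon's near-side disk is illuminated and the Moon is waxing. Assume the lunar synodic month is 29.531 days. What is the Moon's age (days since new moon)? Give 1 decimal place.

cos θ = 1 − 2f = 0.220, giving a principal value of 77.3°.
The Moon is waxing (0°–180°), so θ = 77.3° directly.
That fraction of the synodic month is 77.3/360 × 29.531 d ≈ 6.34 d.

6.3 days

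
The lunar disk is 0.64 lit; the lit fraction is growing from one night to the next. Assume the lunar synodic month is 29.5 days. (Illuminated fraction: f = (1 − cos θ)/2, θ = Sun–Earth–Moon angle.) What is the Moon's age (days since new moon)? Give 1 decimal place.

8.7 days

Invert f = (1 − cos θ)/2 to get cos θ = 1 − 2(0.64) = -0.280, hence θ₀ = arccos -0.280 = 106.3°.
Waxing ⇒ before full, so θ = 106.3°.
That fraction of the synodic month is 106.3/360 × 29.5 d ≈ 8.71 d.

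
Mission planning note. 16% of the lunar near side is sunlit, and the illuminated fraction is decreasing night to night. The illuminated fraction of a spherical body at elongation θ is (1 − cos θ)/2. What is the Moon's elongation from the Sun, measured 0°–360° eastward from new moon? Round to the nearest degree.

313°

From f = (1 − cos θ)/2: cos θ = 1 − 2×0.16 = 0.680; arccos → 47.2°.
Waning ⇒ past full, so θ = 360° − 47.2° = 312.8°.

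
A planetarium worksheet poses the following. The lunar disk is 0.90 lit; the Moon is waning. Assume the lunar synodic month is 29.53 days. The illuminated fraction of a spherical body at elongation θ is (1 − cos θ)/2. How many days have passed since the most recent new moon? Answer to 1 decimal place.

17.8 days

From f = (1 − cos θ)/2: cos θ = 1 − 2×0.90 = -0.800; arccos → 143.1°.
A waning Moon lies in 180°–360°, so θ = 360° − 143.1° = 216.9°.
Age = 29.53 × 216.9°/360° ≈ 17.79 days.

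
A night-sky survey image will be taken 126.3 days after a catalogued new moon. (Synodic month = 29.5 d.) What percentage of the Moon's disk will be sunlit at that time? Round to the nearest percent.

60%

126.3/29.5 = 4.281 lunations, so 4 complete cycles and 8.30 d into the next.
Elongation θ = 360° × 8.30/29.5 ≈ 101.3°.
Illuminated fraction = (1 − cos 101.3°)/2 = (1 − (-0.196))/2 ≈ 0.598, so 60%.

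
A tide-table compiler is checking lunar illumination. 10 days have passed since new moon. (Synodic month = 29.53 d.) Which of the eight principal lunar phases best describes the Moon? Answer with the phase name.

waxing gibbous

θ ≈ 360° × 10/29.53 = 122°, which falls in the waxing gibbous sector.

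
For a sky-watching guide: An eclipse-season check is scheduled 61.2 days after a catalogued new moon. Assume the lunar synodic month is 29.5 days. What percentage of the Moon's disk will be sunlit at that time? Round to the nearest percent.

5%

61.2 d spans 2 complete synodic months (2 × 29.5 = 59.00 d) plus 2.20 d.
Phase angle: θ = 360°·(2.20 d)/(29.5 d) = 26.8°.
Illuminated fraction = (1 − cos 26.8°)/2 = (1 − 0.892)/2 ≈ 0.054, so 5%.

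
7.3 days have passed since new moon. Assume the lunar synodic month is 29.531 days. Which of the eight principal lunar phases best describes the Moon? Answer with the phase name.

At 7.3/29.531 of the cycle, θ ≈ 89° — the first quarter range.

first quarter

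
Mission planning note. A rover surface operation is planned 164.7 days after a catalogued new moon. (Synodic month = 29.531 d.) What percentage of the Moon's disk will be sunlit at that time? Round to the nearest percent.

Reduce mod P: 164.7 − 5×29.531 = 17.04 d into the current lunation.
The Moon has covered 17.04/29.531 of its cycle, so θ ≈ 360° × 17.04/29.531 = 207.8°.
cos 207.8° = (-0.885), so f = (1 − (-0.885))/2 = 0.942, so 94%.

94%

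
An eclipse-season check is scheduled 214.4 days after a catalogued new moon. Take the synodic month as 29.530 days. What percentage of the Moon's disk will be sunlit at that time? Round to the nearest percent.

53%

214.4/29.530 = 7.260 lunations, so 7 complete cycles and 7.69 d into the next.
Phase angle: θ = 360°·(7.69 d)/(29.530 d) = 93.7°.
Illuminated fraction = (1 − cos 93.7°)/2 = (1 − (-0.065))/2 ≈ 0.533, so 53%.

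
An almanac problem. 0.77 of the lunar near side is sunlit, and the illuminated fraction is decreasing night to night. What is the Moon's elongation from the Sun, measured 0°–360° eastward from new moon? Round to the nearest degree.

237°

Invert f = (1 − cos θ)/2 to get cos θ = 1 − 2(0.77) = -0.540, hence θ₀ = arccos -0.540 = 122.7°.
A waning Moon lies in 180°–360°, so θ = 360° − 122.7° = 237.3°.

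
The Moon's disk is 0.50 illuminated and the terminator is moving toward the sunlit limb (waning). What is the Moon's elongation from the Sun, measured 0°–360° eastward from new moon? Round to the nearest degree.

270°

From f = (1 − cos θ)/2: cos θ = 1 − 2×0.50 = 0.000; arccos → 90.0°.
Since the Moon is past full (waning), take the reflex angle: θ = 360° − 90.0° = 270.0°.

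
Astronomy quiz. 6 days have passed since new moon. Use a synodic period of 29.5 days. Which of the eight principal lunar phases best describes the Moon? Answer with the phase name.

first quarter

At 6/29.5 of the cycle, θ ≈ 73° — the first quarter range.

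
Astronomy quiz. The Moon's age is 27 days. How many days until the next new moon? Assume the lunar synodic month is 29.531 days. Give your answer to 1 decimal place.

2.5 days

One full lunation from the last new moon is 29.531 d; remaining = 29.531 − 27 = 2.531 d.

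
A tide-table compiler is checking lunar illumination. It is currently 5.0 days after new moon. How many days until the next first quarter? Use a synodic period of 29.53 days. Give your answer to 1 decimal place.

First quarter occurs at elongation 90°, i.e. at age 29.53 × 90/360 = 7.383 d.
So 2.383 days remain (7.383 − 5.0).

2.4 days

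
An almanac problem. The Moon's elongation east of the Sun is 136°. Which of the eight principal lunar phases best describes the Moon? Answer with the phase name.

136° lies in the waxing gibbous sector of the 8-phase cycle.

waxing gibbous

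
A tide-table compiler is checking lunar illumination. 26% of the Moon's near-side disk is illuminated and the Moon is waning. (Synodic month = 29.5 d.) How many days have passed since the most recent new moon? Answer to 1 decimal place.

Invert f = (1 − cos θ)/2 to get cos θ = 1 − 2(0.26) = 0.480, hence θ₀ = arccos 0.480 = 61.3°.
A waning Moon lies in 180°–360°, so θ = 360° − 61.3° = 298.7°.
That fraction of the synodic month is 298.7/360 × 29.5 d ≈ 24.48 d.

24.5 days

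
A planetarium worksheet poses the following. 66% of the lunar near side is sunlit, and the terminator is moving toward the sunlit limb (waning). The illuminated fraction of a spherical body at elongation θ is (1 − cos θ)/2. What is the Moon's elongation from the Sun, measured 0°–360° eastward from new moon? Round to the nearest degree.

251°

From f = (1 − cos θ)/2: cos θ = 1 − 2×0.66 = -0.320; arccos → 108.7°.
Since the Moon is past full (waning), take the reflex angle: θ = 360° − 108.7° = 251.3°.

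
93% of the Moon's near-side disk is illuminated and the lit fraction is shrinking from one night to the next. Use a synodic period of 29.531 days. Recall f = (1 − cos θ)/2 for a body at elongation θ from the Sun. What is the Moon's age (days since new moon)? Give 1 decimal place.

cos θ = 1 − 2f = -0.860, giving a principal value of 149.3°.
A waning Moon lies in 180°–360°, so θ = 360° − 149.3° = 210.7°.
That fraction of the synodic month is 210.7/360 × 29.531 d ≈ 17.28 d.

17.3 days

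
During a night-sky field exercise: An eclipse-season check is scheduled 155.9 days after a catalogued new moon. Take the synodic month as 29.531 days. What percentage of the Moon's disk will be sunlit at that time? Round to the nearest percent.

Reduce mod P: 155.9 − 5×29.531 = 8.25 d into the current lunation.
Phase angle: θ = 360°·(8.25 d)/(29.531 d) = 100.5°.
With cos θ = (-0.182), the lit fraction is (1 − (-0.182))/2 ≈ 0.591, so 59%.

59%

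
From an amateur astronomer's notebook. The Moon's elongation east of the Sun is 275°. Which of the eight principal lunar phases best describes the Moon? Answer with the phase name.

275° lies in the last quarter sector of the 8-phase cycle.

last quarter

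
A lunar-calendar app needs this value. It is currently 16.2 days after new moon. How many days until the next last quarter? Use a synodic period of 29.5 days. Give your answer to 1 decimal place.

5.9 days

Last quarter is 0.75 of the way through the cycle: age 0.75 × 29.5 = 22.125 d.
So 5.925 days remain (22.125 − 16.2).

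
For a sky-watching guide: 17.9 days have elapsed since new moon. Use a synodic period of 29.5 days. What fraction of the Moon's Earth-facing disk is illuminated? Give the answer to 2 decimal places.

0.89

The Moon has covered 17.9/29.5 of its cycle, so θ ≈ 360° × 17.9/29.5 = 218.4°.
Illuminated fraction = (1 − cos 218.4°)/2 = (1 − (-0.783))/2 ≈ 0.892.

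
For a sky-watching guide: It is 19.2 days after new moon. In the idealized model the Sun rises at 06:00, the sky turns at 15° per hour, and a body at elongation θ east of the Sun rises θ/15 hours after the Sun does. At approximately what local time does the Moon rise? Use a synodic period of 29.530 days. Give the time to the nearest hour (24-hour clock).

22:00

The Moon has covered 19.2/29.530 of its cycle, so θ ≈ 360° × 19.2/29.530 = 234.1°.
At 15° of sky rotation per hour, 234.1° corresponds to a 15.60 h lag.
06:00 + 15.60 h ≈ 21:36 → 22:00 to the nearest hour.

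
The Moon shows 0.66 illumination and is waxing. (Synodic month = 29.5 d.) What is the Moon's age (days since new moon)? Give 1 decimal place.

From f = (1 − cos θ)/2: cos θ = 1 − 2×0.66 = -0.320; arccos → 108.7°.
Waxing ⇒ before full, so θ = 108.7°.
Age = 29.5 × 108.7°/360° ≈ 8.90 days.

8.9 days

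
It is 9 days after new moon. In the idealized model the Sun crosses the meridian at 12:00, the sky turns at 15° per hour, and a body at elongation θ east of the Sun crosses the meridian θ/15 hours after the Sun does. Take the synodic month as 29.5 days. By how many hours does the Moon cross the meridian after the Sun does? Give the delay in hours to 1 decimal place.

7.3 h

The Moon has covered 9/29.5 of its cycle, so θ ≈ 360° × 9/29.5 = 109.8°.
Delay after the Sun = 109.8° / (15°/h) ≈ 7.32 h.
So the Moon crosses the meridian 7.32 h after the Sun.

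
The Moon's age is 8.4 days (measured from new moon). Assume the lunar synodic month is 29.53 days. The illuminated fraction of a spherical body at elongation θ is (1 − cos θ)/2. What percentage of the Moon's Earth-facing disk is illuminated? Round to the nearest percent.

61%

Phase angle: θ = 360°·(8.4 d)/(29.53 d) = 102.4°.
With cos θ = (-0.215), the lit fraction is (1 − (-0.215))/2 ≈ 0.607, so 61%.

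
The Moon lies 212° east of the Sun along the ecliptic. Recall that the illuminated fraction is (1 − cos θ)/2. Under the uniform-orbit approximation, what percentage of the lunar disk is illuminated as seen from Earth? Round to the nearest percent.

f = (1 − cos 212°)/2 = (1 − (-0.848))/2 ≈ 0.924, i.e. 92%.

92%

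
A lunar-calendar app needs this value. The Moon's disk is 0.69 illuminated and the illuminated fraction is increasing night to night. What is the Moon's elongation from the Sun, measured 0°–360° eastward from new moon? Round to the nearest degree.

cos θ = 1 − 2f = -0.380, giving a principal value of 112.3°.
Waxing ⇒ before full, so θ = 112.3°.

112°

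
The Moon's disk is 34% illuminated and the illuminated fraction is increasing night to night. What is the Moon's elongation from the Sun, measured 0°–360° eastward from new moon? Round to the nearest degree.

cos θ = 1 − 2f = 0.320, giving a principal value of 71.3°.
Before full moon the principal value applies: θ = 71.3°.

71°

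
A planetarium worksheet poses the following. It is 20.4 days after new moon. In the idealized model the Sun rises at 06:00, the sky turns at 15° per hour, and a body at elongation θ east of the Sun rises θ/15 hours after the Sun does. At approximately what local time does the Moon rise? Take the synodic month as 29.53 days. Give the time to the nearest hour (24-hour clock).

The Moon has covered 20.4/29.53 of its cycle, so θ ≈ 360° × 20.4/29.53 = 248.7°.
At 15° of sky rotation per hour, 248.7° corresponds to a 16.58 h lag.
06:00 + 16.58 h ≈ 22:35 → 23:00 to the nearest hour.

23:00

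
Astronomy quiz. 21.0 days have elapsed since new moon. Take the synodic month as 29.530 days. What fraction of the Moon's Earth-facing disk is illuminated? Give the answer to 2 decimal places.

0.62

Elongation θ = 360° × 21.0/29.530 ≈ 256.0°.
With cos θ = (-0.242), the lit fraction is (1 − (-0.242))/2 ≈ 0.621.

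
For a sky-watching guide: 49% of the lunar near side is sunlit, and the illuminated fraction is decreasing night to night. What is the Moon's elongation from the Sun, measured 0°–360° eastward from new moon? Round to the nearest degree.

271°

cos θ = 1 − 2f = 0.020, giving a principal value of 88.9°.
Waning ⇒ past full, so θ = 360° − 88.9° = 271.1°.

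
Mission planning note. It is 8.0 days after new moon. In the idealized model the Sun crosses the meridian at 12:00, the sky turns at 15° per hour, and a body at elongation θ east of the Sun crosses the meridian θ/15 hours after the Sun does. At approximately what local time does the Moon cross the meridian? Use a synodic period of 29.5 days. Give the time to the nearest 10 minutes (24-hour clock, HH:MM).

18:30

Phase angle: θ = 360°·(8.0 d)/(29.5 d) = 97.6°.
The Moon trails the Sun by θ/15 = 97.6/15 ≈ 6.51 hours.
12:00 + 6.508 h ≈ 18:31 → 18:30 to the nearest ten minutes.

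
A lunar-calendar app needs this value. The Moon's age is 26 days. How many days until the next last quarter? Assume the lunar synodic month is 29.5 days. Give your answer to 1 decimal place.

25.6 days

Last quarter occurs at elongation 270°, i.e. at age 29.5 × 270/360 = 22.125 d.
Already past this cycle's last quarter; the next is at 22.125 + 29.5 = 51.625 d, so 51.625 − 26 = 25.625 days.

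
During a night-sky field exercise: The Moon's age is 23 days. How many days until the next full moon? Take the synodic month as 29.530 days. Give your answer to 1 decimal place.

Full moon occurs at elongation 180°, i.e. at age 29.530 × 180/360 = 14.765 d.
Already past this cycle's full moon; the next is at 14.765 + 29.530 = 44.295 d, so 44.295 − 23 = 21.295 days.

21.3 days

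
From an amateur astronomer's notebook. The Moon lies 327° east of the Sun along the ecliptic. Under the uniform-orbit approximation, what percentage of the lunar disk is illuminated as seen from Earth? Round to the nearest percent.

f = (1 − cos 327°)/2 = (1 − 0.839)/2 ≈ 0.081, i.e. 8%.

8%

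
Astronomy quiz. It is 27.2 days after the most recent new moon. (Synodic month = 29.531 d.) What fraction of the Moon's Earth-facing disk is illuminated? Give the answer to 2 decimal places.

The Moon has covered 27.2/29.531 of its cycle, so θ ≈ 360° × 27.2/29.531 = 331.6°.
Illuminated fraction = (1 − cos 331.6°)/2 = (1 − 0.880)/2 ≈ 0.060.

0.06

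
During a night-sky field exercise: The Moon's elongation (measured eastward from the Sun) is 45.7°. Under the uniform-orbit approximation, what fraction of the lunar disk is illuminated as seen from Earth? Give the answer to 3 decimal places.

0.151

f = (1 − cos 45.7°)/2 = (1 − 0.698)/2 ≈ 0.151.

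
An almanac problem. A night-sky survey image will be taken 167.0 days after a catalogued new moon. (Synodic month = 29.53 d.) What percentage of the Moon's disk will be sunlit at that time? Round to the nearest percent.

Reduce mod P: 167.0 − 5×29.53 = 19.35 d into the current lunation.
Elongation θ = 360° × 19.35/29.53 ≈ 235.9°.
cos 235.9° = (-0.561), so f = (1 − (-0.561))/2 = 0.780, so 78%.

78%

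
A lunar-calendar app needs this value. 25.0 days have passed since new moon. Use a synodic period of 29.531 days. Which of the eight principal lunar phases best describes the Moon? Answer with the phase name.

waning crescent

At 25.0/29.531 of the cycle, θ ≈ 305° — the waning crescent range.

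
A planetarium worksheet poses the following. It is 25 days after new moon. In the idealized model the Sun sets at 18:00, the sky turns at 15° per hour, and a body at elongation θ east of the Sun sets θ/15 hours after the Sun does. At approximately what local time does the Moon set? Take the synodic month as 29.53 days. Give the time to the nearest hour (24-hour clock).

14:00

Phase angle: θ = 360°·(25 d)/(29.53 d) = 304.8°.
The Moon trails the Sun by θ/15 = 304.8/15 ≈ 20.32 hours.
18:00 + 20.32 h ≈ 14:19 → 14:00 to the nearest hour.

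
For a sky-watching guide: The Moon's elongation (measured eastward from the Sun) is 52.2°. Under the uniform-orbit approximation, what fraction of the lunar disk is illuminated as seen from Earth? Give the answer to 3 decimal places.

0.194

cos 52.2° = 0.613, so f = (1 − 0.613)/2 = 0.194.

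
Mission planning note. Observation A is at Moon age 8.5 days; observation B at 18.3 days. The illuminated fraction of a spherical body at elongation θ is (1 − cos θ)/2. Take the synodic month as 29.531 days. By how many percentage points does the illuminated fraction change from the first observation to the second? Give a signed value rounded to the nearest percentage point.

+25 pp

First observation: θ = 360°·8.5/29.531 = 103.6°, so f = 0.618.
Second observation: θ = 223.1°, f = 0.865.
Δf = 0.865 − 0.618 = +0.247, i.e. +25 pp.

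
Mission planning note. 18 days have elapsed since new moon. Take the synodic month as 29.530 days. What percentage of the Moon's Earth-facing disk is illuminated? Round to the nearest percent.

89%

The Moon has covered 18/29.530 of its cycle, so θ ≈ 360° × 18/29.530 = 219.4°.
cos 219.4° = (-0.772), so f = (1 − (-0.772))/2 = 0.886, so 89%.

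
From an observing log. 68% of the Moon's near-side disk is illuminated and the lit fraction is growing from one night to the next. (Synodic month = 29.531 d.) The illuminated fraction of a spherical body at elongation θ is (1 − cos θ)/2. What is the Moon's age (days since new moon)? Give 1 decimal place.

9.1 days

From f = (1 − cos θ)/2: cos θ = 1 − 2×0.68 = -0.360; arccos → 111.1°.
The Moon is waxing (0°–180°), so θ = 111.1° directly.
That fraction of the synodic month is 111.1/360 × 29.531 d ≈ 9.11 d.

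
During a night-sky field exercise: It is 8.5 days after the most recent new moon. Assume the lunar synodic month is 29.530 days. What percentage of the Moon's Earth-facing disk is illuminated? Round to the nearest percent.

The Moon has covered 8.5/29.530 of its cycle, so θ ≈ 360° × 8.5/29.530 = 103.6°.
With cos θ = (-0.236), the lit fraction is (1 − (-0.236))/2 ≈ 0.618, so 62%.

62%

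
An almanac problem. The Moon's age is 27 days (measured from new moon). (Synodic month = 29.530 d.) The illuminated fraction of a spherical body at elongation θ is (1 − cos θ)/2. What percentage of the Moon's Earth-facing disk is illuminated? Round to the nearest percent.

Phase angle: θ = 360°·(27 d)/(29.530 d) = 329.2°.
Illuminated fraction = (1 − cos 329.2°)/2 = (1 − 0.859)/2 ≈ 0.071, so 7%.

7%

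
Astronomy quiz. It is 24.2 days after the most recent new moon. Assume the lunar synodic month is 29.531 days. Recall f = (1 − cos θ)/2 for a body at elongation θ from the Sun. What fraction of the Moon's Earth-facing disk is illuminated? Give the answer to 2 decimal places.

Elongation θ = 360° × 24.2/29.531 ≈ 295.0°.
Illuminated fraction = (1 − cos 295.0°)/2 = (1 − 0.423)/2 ≈ 0.289.

0.29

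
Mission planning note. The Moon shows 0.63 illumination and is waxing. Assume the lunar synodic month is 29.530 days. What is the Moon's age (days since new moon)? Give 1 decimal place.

cos θ = 1 − 2f = -0.260, giving a principal value of 105.1°.
The Moon is waxing (0°–180°), so θ = 105.1° directly.
At 360°/29.530 d per day, 105.1° corresponds to 8.62 days.

8.6 days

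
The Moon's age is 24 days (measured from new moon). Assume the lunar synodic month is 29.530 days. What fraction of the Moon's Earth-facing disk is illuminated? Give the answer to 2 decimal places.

The Moon has covered 24/29.530 of its cycle, so θ ≈ 360° × 24/29.530 = 292.6°.
With cos θ = 0.384, the lit fraction is (1 − 0.384)/2 ≈ 0.308.

0.31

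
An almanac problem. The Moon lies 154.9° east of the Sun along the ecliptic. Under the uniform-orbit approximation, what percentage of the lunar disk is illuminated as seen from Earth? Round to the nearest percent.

95%

cos 154.9° = (-0.906), so f = (1 − (-0.906))/2 = 0.953, i.e. 95%.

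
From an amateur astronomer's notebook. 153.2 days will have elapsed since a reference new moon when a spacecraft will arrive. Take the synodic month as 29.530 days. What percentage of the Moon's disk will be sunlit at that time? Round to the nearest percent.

153.2 d spans 5 complete synodic months (5 × 29.530 = 147.65 d) plus 5.55 d.
Phase angle: θ = 360°·(5.55 d)/(29.530 d) = 67.7°.
With cos θ = 0.380, the lit fraction is (1 − 0.380)/2 ≈ 0.310, so 31%.

31%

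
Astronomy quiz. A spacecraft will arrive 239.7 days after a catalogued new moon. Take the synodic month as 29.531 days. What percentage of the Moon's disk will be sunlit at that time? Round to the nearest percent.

13%

Reduce mod P: 239.7 − 8×29.531 = 3.45 d into the current lunation.
Phase angle: θ = 360°·(3.45 d)/(29.531 d) = 42.1°.
Illuminated fraction = (1 − cos 42.1°)/2 = (1 − 0.742)/2 ≈ 0.129, so 13%.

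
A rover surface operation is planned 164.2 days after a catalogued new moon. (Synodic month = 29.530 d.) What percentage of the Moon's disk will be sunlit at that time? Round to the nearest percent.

96%

Reduce mod P: 164.2 − 5×29.530 = 16.55 d into the current lunation.
Elongation θ = 360° × 16.55/29.530 ≈ 201.8°.
cos 201.8° = (-0.929), so f = (1 − (-0.929))/2 = 0.964, so 96%.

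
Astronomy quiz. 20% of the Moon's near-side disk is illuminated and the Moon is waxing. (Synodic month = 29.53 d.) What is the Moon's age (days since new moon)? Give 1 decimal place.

4.4 days

From f = (1 − cos θ)/2: cos θ = 1 − 2×0.20 = 0.600; arccos → 53.1°.
Before full moon the principal value applies: θ = 53.1°.
Age = 29.53 × 53.1°/360° ≈ 4.36 days.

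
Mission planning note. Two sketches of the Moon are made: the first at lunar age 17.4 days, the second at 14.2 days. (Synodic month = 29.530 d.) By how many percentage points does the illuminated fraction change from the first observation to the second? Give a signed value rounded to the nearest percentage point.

First observation: θ = 360°·17.4/29.530 = 212.1°, so f = 0.923.
Second observation: θ = 173.1°, f = 0.996.
Δf = 0.996 − 0.923 = +0.073, i.e. +7 pp.

+7 pp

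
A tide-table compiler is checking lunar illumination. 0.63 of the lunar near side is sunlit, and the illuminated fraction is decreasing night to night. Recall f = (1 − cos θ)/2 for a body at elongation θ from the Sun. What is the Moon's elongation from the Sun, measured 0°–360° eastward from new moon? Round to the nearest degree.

255°

cos θ = 1 − 2f = -0.260, giving a principal value of 105.1°.
Waning ⇒ past full, so θ = 360° − 105.1° = 254.9°.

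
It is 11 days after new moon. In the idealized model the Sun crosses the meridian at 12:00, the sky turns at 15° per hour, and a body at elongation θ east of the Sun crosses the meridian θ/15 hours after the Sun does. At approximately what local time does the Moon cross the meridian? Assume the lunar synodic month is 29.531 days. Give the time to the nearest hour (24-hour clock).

21:00

Elongation θ = 360° × 11/29.531 ≈ 134.1°.
At 15° of sky rotation per hour, 134.1° corresponds to a 8.94 h lag.
12:00 + 8.94 h ≈ 20:56 → 21:00 to the nearest hour.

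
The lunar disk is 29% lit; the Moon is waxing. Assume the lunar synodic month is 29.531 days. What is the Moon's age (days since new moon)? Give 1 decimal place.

cos θ = 1 − 2f = 0.420, giving a principal value of 65.2°.
Waxing ⇒ before full, so θ = 65.2°.
At 360°/29.531 d per day, 65.2° corresponds to 5.35 days.

5.3 days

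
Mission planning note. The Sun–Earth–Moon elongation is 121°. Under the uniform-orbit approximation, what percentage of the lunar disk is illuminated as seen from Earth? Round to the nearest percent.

cos 121° = (-0.515), so f = (1 − (-0.515))/2 = 0.758, i.e. 76%.

76%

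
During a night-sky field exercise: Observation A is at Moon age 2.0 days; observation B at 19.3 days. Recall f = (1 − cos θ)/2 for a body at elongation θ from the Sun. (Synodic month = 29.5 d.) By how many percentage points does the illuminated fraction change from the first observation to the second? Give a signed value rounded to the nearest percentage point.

+74 percentage points

θ₁ = 360° × 2.0/29.5 = 24.4°, f₁ = (1 − cos θ₁)/2 = 0.045.
θ₂ = 360° × 19.3/29.5 = 235.5°, f₂ = (1 − cos θ₂)/2 = 0.783.
Change = f₂ − f₁ = +0.738 → +74 percentage points.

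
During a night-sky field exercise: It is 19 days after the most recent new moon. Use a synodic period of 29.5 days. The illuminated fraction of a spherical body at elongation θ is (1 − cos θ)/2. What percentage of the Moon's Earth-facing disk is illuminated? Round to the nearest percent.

81%

Phase angle: θ = 360°·(19 d)/(29.5 d) = 231.9°.
Illuminated fraction = (1 − cos 231.9°)/2 = (1 − (-0.618))/2 ≈ 0.809, so 81%.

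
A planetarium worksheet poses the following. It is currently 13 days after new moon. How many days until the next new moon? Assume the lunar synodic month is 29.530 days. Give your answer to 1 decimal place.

One full lunation from the last new moon is 29.530 d; remaining = 29.530 − 13 = 16.530 d.

16.5 days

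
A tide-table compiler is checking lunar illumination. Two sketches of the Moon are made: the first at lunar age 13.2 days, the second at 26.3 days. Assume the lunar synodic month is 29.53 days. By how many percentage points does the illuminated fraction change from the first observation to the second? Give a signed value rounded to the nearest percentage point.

θ₁ = 360° × 13.2/29.53 = 160.9°, f₁ = (1 − cos θ₁)/2 = 0.973.
θ₂ = 360° × 26.3/29.53 = 320.6°, f₂ = (1 − cos θ₂)/2 = 0.114.
Change = f₂ − f₁ = -0.859 → -86 percentage points.

-86 percentage points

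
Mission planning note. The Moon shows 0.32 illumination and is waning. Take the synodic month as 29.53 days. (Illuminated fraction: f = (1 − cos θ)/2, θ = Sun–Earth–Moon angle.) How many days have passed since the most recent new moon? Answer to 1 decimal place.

23.9 days

cos θ = 1 − 2f = 0.360, giving a principal value of 68.9°.
Waning ⇒ past full, so θ = 360° − 68.9° = 291.1°.
At 360°/29.53 d per day, 291.1° corresponds to 23.88 days.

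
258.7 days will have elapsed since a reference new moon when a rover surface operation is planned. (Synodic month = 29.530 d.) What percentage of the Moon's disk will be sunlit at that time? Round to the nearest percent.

258.7 d spans 8 complete synodic months (8 × 29.530 = 236.24 d) plus 22.46 d.
The Moon has covered 22.46/29.530 of its cycle, so θ ≈ 360° × 22.46/29.530 = 273.8°.
Illuminated fraction = (1 − cos 273.8°)/2 = (1 − 0.066)/2 ≈ 0.467, so 47%.

47%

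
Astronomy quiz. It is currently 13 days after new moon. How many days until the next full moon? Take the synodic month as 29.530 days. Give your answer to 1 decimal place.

1.8 days

Full moon occurs at elongation 180°, i.e. at age 29.530 × 180/360 = 14.765 d.
That is 14.765 − 13 = 1.765 days ahead.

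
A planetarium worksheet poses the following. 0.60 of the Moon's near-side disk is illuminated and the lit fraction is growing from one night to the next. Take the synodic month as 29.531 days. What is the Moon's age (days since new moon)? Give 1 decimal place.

8.3 days

Invert f = (1 − cos θ)/2 to get cos θ = 1 − 2(0.60) = -0.200, hence θ₀ = arccos -0.200 = 101.5°.
Waxing ⇒ before full, so θ = 101.5°.
At 360°/29.531 d per day, 101.5° corresponds to 8.33 days.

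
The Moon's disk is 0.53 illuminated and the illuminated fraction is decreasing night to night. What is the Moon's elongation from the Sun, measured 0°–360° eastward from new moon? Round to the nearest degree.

Invert f = (1 − cos θ)/2 to get cos θ = 1 − 2(0.53) = -0.060, hence θ₀ = arccos -0.060 = 93.4°.
Waning ⇒ past full, so θ = 360° − 93.4° = 266.6°.

267°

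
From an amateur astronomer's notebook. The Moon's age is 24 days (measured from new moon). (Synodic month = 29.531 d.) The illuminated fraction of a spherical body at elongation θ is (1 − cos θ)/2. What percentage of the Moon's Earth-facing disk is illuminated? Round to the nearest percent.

31%

The Moon has covered 24/29.531 of its cycle, so θ ≈ 360° × 24/29.531 = 292.6°.
Illuminated fraction = (1 − cos 292.6°)/2 = (1 − 0.384)/2 ≈ 0.308, so 31%.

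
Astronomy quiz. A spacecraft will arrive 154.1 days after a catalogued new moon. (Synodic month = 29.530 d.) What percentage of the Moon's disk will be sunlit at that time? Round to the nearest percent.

40%

154.1/29.530 = 5.218 lunations, so 5 complete cycles and 6.45 d into the next.
Phase angle: θ = 360°·(6.45 d)/(29.530 d) = 78.6°.
Illuminated fraction = (1 − cos 78.6°)/2 = (1 − 0.197)/2 ≈ 0.401, so 40%.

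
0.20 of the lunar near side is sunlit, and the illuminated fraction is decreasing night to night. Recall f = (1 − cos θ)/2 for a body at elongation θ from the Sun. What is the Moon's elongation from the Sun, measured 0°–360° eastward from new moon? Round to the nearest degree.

From f = (1 − cos θ)/2: cos θ = 1 − 2×0.20 = 0.600; arccos → 53.1°.
A waning Moon lies in 180°–360°, so θ = 360° − 53.1° = 306.9°.

307°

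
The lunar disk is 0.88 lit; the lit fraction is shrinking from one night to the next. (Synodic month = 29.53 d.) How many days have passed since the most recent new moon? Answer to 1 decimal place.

From f = (1 − cos θ)/2: cos θ = 1 − 2×0.88 = -0.760; arccos → 139.5°.
Since the Moon is past full (waning), take the reflex angle: θ = 360° − 139.5° = 220.5°.
That fraction of the synodic month is 220.5/360 × 29.53 d ≈ 18.09 d.

18.1 days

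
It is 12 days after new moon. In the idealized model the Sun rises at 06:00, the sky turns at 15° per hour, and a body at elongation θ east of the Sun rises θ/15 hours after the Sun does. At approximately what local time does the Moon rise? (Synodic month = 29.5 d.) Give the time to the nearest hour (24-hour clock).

16:00

Elongation θ = 360° × 12/29.5 ≈ 146.4°.
The Moon trails the Sun by θ/15 = 146.4/15 ≈ 9.76 hours.
06:00 + 9.76 h ≈ 15:46 → 16:00 to the nearest hour.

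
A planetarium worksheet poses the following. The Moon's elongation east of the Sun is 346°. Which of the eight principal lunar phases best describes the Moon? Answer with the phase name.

new moon

The new moon sector spans roughly -22°–22°; 346° falls inside it.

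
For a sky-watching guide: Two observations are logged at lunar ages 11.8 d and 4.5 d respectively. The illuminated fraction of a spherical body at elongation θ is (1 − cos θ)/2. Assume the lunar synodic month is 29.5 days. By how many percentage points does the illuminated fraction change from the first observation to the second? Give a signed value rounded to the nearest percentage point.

-69 percentage points

First observation: θ = 360°·11.8/29.5 = 144.0°, so f = 0.905.
Second observation: θ = 54.9°, f = 0.213.
Δf = 0.213 − 0.905 = -0.692, i.e. -69 pp.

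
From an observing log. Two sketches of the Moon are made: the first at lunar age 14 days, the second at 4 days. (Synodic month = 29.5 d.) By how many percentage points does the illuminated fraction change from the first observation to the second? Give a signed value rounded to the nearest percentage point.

-82 pp

θ₁ = 360° × 14/29.5 = 170.8°, f₁ = (1 − cos θ₁)/2 = 0.994.
θ₂ = 360° × 4/29.5 = 48.8°, f₂ = (1 − cos θ₂)/2 = 0.171.
Change = f₂ − f₁ = -0.823 → -82 percentage points.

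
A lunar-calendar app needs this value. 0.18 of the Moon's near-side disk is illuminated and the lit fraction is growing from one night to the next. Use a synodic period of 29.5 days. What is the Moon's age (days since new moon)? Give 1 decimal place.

4.1 days

Invert f = (1 − cos θ)/2 to get cos θ = 1 − 2(0.18) = 0.640, hence θ₀ = arccos 0.640 = 50.2°.
The Moon is waxing (0°–180°), so θ = 50.2° directly.
Age = 29.5 × 50.2°/360° ≈ 4.11 days.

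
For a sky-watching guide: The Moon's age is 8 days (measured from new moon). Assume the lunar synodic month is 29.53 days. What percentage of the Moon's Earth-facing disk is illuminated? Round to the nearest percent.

Elongation θ = 360° × 8/29.53 ≈ 97.5°.
Illuminated fraction = (1 − cos 97.5°)/2 = (1 − (-0.131))/2 ≈ 0.566, so 57%.

57%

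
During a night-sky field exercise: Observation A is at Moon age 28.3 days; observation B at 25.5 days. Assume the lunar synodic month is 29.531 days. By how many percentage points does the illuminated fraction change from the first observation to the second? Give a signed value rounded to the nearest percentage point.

+16 pp

First observation: θ = 360°·28.3/29.531 = 345.0°, so f = 0.017.
Second observation: θ = 310.9°, f = 0.173.
Δf = 0.173 − 0.017 = +0.156, i.e. +16 pp.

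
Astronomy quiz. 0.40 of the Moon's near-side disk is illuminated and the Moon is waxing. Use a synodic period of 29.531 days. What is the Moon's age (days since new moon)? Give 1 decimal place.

cos θ = 1 − 2f = 0.200, giving a principal value of 78.5°.
Waxing ⇒ before full, so θ = 78.5°.
That fraction of the synodic month is 78.5/360 × 29.531 d ≈ 6.44 d.

6.4 days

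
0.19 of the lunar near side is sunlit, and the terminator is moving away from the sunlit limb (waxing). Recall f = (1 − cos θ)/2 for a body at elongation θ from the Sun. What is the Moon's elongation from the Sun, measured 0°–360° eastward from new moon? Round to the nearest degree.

Invert f = (1 − cos θ)/2 to get cos θ = 1 − 2(0.19) = 0.620, hence θ₀ = arccos 0.620 = 51.7°.
Waxing ⇒ before full, so θ = 51.7°.

52°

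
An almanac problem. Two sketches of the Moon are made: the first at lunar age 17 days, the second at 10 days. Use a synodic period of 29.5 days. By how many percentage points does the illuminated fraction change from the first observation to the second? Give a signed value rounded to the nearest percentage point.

-18 percentage points

First observation: θ = 360°·17/29.5 = 207.5°, so f = 0.944.
Second observation: θ = 122.0°, f = 0.765.
Δf = 0.765 − 0.944 = -0.178, i.e. -18 pp.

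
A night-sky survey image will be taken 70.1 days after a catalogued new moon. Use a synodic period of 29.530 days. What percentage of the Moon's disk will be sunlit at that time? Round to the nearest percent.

Reduce mod P: 70.1 − 2×29.530 = 11.04 d into the current lunation.
Elongation θ = 360° × 11.04/29.530 ≈ 134.6°.
With cos θ = (-0.702), the lit fraction is (1 − (-0.702))/2 ≈ 0.851, so 85%.

85%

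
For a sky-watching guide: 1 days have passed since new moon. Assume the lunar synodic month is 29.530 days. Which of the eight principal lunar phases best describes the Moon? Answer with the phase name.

new moon

At 1/29.530 of the cycle, θ ≈ 12° — the new moon range.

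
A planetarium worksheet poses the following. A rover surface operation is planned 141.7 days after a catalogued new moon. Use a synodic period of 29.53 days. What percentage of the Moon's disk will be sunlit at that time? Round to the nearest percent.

35%

141.7 d spans 4 complete synodic months (4 × 29.53 = 118.12 d) plus 23.58 d.
The Moon has covered 23.58/29.53 of its cycle, so θ ≈ 360° × 23.58/29.53 = 287.5°.
With cos θ = 0.300, the lit fraction is (1 − 0.300)/2 ≈ 0.350, so 35%.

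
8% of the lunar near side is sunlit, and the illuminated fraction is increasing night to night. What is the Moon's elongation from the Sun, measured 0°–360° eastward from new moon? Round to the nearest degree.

33°

Invert f = (1 − cos θ)/2 to get cos θ = 1 − 2(0.08) = 0.840, hence θ₀ = arccos 0.840 = 32.9°.
Before full moon the principal value applies: θ = 32.9°.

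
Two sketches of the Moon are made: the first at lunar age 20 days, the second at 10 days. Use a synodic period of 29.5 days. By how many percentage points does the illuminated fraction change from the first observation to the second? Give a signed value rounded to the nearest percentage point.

+5 pp

θ₁ = 360° × 20/29.5 = 244.1°, f₁ = (1 − cos θ₁)/2 = 0.719.
θ₂ = 360° × 10/29.5 = 122.0°, f₂ = (1 − cos θ₂)/2 = 0.765.
Change = f₂ − f₁ = +0.047 → +5 percentage points.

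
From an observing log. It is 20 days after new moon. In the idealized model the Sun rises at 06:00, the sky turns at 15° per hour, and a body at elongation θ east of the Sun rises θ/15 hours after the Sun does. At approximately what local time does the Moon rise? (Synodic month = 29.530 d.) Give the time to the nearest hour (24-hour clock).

Phase angle: θ = 360°·(20 d)/(29.530 d) = 243.8°.
At 15° of sky rotation per hour, 243.8° corresponds to a 16.25 h lag.
06:00 + 16.25 h ≈ 22:15 → 22:00 to the nearest hour.

22:00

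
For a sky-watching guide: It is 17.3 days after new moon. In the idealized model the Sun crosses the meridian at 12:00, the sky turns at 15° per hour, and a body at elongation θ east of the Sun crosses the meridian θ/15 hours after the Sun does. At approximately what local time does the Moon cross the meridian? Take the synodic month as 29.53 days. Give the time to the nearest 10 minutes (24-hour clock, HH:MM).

02:00

The Moon has covered 17.3/29.53 of its cycle, so θ ≈ 360° × 17.3/29.53 = 210.9°.
The Moon trails the Sun by θ/15 = 210.9/15 ≈ 14.06 hours.
12:00 + 14.060 h ≈ 02:04 → 02:00 to the nearest ten minutes.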